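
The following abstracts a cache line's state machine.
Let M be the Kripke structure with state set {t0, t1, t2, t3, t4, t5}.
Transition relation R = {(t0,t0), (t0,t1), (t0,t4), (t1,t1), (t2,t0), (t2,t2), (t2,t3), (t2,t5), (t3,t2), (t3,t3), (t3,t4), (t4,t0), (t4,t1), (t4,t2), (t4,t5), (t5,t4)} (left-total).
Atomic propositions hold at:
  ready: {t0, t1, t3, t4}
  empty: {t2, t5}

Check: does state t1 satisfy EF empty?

EF empty: least fixpoint, start Z0 = {t2, t5}, add states with some successor in Z. Z1 = {t2, t3, t4, t5}; Z2 = {t0, t2, t3, t4, t5}; fixed.
Sat(EF empty) = {t0, t2, t3, t4, t5}
t1 ∉ Sat(EF empty) = {t0, t2, t3, t4, t5}, so the formula does not hold at t1.

No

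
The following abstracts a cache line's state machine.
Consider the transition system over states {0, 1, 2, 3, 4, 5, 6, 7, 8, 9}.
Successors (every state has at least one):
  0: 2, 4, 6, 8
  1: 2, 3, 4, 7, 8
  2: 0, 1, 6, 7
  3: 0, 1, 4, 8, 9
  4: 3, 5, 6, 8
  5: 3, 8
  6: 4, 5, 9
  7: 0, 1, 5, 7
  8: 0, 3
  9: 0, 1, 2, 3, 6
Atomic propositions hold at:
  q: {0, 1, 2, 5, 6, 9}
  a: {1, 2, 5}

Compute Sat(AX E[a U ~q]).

Sat(~q) = {3, 4, 7, 8}
E[a U ~q]: least fixpoint, start Z0 = Sat(~q) = {3, 4, 7, 8}, add states in Sat(a) with some successor in Z. Z1 = {1, 2, 3, 4, 5, 7, 8}; fixed.
Sat(E[a U ~q]) = {1, 2, 3, 4, 5, 7, 8}
Sat(AX E[a U ~q]) = {s : every successor in {1, 2, 3, 4, 5, 7, 8}} = {1, 5}

{1, 5}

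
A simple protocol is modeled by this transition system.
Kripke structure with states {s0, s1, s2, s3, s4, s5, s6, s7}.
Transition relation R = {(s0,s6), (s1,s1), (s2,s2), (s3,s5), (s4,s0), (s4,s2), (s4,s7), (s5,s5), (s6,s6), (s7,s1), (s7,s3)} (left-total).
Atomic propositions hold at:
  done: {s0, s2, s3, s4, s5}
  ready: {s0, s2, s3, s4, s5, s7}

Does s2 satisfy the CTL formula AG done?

AG done: greatest fixpoint, start Z0 = {s0, s2, s3, s4, s5}, keep only states in Sat with every successor in Z. Z1 = {s2, s3, s5}; fixed.
Sat(AG done) = {s2, s3, s5}
s2 ∈ Sat(AG done) = {s2, s3, s5}, so the formula holds at s2.

Yes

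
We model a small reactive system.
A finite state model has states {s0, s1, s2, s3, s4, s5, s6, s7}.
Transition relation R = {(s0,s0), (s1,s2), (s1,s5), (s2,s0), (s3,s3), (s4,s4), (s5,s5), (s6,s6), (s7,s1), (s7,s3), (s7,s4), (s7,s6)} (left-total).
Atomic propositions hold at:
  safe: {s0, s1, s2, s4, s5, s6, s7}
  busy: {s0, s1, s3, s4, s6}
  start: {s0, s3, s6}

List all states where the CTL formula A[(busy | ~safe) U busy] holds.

{s0, s1, s3, s4, s6}

Sat(~safe) = {s3}
Sat(busy | ~safe) = {s0, s1, s3, s4, s6}
A[(busy | ~safe) U busy]: least fixpoint, start Z0 = Sat(busy) = {s0, s1, s3, s4, s6}, add states in Sat(busy | ~safe) with every successor in Z. Already a fixed point.
Sat(A[(busy | ~safe) U busy]) = {s0, s1, s3, s4, s6}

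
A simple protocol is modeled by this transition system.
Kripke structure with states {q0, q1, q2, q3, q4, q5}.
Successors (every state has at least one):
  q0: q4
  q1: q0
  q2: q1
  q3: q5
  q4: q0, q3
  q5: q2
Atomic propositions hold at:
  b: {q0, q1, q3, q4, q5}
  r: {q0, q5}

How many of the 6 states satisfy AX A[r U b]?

A[r U b]: least fixpoint, start Z0 = Sat(b) = {q0, q1, q3, q4, q5}, add states in Sat(r) with every successor in Z. Already a fixed point.
Sat(A[r U b]) = {q0, q1, q3, q4, q5}
Sat(AX A[r U b]) = {s : every successor in {q0, q1, q3, q4, q5}} = {q0, q1, q2, q3, q4}
|Sat(AX A[r U b])| = |{q0, q1, q2, q3, q4}| = 5.

5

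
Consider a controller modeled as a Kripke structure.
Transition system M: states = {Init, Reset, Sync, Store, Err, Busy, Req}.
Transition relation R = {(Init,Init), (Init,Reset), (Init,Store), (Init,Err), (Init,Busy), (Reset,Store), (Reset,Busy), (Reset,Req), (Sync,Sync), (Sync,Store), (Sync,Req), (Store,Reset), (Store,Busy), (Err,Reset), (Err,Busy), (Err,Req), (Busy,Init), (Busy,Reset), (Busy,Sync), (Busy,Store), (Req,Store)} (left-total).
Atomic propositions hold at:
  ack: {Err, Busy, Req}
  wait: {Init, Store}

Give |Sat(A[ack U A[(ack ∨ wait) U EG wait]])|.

Sat(ack ∨ wait) = {Init, Store, Err, Busy, Req}
EG wait: greatest fixpoint, start Z0 = {Init, Store}, keep only states in Sat with some successor in Z. Z1 = {Init}; fixed.
Sat(EG wait) = {Init}
A[(ack ∨ wait) U EG wait]: least fixpoint, start Z0 = Sat(EG wait) = {Init}, add states in Sat(ack ∨ wait) with every successor in Z. Already a fixed point.
Sat(A[(ack ∨ wait) U EG wait]) = {Init}
A[ack U A[(ack ∨ wait) U EG wait]]: least fixpoint, start Z0 = Sat(A[(ack ∨ wait) U EG wait]) = {Init}, add states in Sat(ack) with every successor in Z. Already a fixed point.
Sat(A[ack U A[(ack ∨ wait) U EG wait]]) = {Init}
|Sat(A[ack U A[(ack ∨ wait) U EG wait]])| = |{Init}| = 1.

1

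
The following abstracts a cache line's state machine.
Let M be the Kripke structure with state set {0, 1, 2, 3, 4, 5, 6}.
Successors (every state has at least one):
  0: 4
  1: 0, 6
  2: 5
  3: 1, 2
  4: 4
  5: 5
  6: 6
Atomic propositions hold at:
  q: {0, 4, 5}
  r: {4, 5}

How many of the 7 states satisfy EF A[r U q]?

A[r U q]: least fixpoint, start Z0 = Sat(q) = {0, 4, 5}, add states in Sat(r) with every successor in Z. Already a fixed point.
Sat(A[r U q]) = {0, 4, 5}
EF A[r U q]: least fixpoint, start Z0 = {0, 4, 5}, add states with some successor in Z. Z1 = {0, 1, 2, 4, 5}; Z2 = {0, 1, 2, 3, 4, 5}; fixed.
Sat(EF A[r U q]) = {0, 1, 2, 3, 4, 5}
|Sat(EF A[r U q])| = |{0, 1, 2, 3, 4, 5}| = 6.

6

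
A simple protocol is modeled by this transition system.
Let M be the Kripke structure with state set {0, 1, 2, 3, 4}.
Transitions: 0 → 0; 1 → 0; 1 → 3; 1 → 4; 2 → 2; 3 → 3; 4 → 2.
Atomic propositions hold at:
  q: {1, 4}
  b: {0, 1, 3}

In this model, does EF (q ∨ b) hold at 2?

No

Sat(q ∨ b) = {0, 1, 3, 4}
EF (q ∨ b): least fixpoint, start Z0 = {0, 1, 3, 4}, add states with some successor in Z. Already a fixed point.
Sat(EF (q ∨ b)) = {0, 1, 3, 4}
2 ∉ Sat(EF (q ∨ b)) = {0, 1, 3, 4}, so the formula does not hold at 2.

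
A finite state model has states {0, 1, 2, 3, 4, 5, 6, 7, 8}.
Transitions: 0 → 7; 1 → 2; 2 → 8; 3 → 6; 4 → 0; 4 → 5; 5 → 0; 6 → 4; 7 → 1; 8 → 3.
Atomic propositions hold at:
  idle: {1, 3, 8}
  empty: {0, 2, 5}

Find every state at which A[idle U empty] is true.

A[idle U empty]: least fixpoint, start Z0 = Sat(empty) = {0, 2, 5}, add states in Sat(idle) with every successor in Z. Z1 = {0, 1, 2, 5}; fixed.
Sat(A[idle U empty]) = {0, 1, 2, 5}

{0, 1, 2, 5}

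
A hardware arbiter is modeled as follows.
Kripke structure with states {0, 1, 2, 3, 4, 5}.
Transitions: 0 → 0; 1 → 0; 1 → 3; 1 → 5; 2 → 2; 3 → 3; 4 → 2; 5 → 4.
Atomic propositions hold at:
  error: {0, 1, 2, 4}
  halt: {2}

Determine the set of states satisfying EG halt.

{2}

EG halt: greatest fixpoint, start Z0 = {2}, keep only states in Sat with some successor in Z. Already a fixed point.
Sat(EG halt) = {2}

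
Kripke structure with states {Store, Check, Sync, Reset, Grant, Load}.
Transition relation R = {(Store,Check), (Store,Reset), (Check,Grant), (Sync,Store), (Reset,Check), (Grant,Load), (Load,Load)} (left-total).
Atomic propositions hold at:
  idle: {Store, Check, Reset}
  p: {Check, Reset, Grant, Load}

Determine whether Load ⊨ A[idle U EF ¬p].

No

Sat(¬p) = {Store, Sync}
EF ¬p: least fixpoint, start Z0 = {Store, Sync}, add states with some successor in Z. Already a fixed point.
Sat(EF ¬p) = {Store, Sync}
A[idle U EF ¬p]: least fixpoint, start Z0 = Sat(EF ¬p) = {Store, Sync}, add states in Sat(idle) with every successor in Z. Already a fixed point.
Sat(A[idle U EF ¬p]) = {Store, Sync}
Load ∉ Sat(A[idle U EF ¬p]) = {Store, Sync}, so the formula does not hold at Load.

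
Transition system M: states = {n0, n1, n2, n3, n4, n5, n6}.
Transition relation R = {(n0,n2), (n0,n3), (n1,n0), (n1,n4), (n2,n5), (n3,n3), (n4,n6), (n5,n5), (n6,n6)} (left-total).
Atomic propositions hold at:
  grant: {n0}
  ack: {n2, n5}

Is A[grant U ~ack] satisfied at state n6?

Yes

Sat(~ack) = {n0, n1, n3, n4, n6}
A[grant U ~ack]: least fixpoint, start Z0 = Sat(~ack) = {n0, n1, n3, n4, n6}, add states in Sat(grant) with every successor in Z. Already a fixed point.
Sat(A[grant U ~ack]) = {n0, n1, n3, n4, n6}
n6 ∈ Sat(A[grant U ~ack]) = {n0, n1, n3, n4, n6}, so the formula holds at n6.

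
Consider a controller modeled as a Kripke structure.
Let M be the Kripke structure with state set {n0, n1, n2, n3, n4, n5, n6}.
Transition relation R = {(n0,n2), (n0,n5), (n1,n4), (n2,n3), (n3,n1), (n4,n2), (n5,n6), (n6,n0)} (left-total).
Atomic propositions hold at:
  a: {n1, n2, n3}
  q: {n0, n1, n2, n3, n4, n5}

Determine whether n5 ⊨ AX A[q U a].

A[q U a]: least fixpoint, start Z0 = Sat(a) = {n1, n2, n3}, add states in Sat(q) with every successor in Z. Z1 = {n1, n2, n3, n4}; fixed.
Sat(A[q U a]) = {n1, n2, n3, n4}
Sat(AX A[q U a]) = {s : every successor in {n1, n2, n3, n4}} = {n1, n2, n3, n4}
n5 ∉ Sat(AX A[q U a]) = {n1, n2, n3, n4}, so the formula does not hold at n5.

No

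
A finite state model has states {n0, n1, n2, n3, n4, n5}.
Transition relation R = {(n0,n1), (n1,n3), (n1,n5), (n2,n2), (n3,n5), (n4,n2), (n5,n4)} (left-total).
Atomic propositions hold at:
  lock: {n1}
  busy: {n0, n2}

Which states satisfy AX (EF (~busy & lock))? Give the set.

{n0}

Sat(~busy) = {n1, n3, n4, n5}
Sat(~busy & lock) = {n1}
EF (~busy & lock): least fixpoint, start Z0 = {n1}, add states with some successor in Z. Z1 = {n0, n1}; fixed.
Sat(EF (~busy & lock)) = {n0, n1}
Sat(AX (EF (~busy & lock))) = {s : every successor in {n0, n1}} = {n0}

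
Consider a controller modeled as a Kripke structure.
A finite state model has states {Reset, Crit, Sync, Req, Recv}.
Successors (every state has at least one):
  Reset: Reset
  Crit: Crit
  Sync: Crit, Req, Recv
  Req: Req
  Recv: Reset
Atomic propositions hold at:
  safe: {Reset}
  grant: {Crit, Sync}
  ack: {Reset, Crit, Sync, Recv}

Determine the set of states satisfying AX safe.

{Reset, Recv}

Sat(AX safe) = {s : every successor in {Reset}} = {Reset, Recv}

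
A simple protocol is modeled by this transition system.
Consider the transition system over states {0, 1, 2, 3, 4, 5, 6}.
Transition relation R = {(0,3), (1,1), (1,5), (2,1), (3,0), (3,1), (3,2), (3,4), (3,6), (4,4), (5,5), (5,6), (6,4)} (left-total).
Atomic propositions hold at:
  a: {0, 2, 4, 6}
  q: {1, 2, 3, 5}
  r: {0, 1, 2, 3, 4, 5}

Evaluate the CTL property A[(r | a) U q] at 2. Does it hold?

Yes

Sat(r | a) = {0, 1, 2, 3, 4, 5, 6}
A[(r | a) U q]: least fixpoint, start Z0 = Sat(q) = {1, 2, 3, 5}, add states in Sat(r | a) with every successor in Z. Z1 = {0, 1, 2, 3, 5}; fixed.
Sat(A[(r | a) U q]) = {0, 1, 2, 3, 5}
2 ∈ Sat(A[(r | a) U q]) = {0, 1, 2, 3, 5}, so the formula holds at 2.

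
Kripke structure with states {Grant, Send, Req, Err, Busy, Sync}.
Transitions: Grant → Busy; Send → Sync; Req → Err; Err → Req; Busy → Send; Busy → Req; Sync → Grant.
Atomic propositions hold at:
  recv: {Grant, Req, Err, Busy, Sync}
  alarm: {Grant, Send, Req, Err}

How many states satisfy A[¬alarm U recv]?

Sat(¬alarm) = {Busy, Sync}
A[¬alarm U recv]: least fixpoint, start Z0 = Sat(recv) = {Grant, Req, Err, Busy, Sync}, add states in Sat(¬alarm) with every successor in Z. Already a fixed point.
Sat(A[¬alarm U recv]) = {Grant, Req, Err, Busy, Sync}
|Sat(A[¬alarm U recv])| = |{Grant, Req, Err, Busy, Sync}| = 5.

5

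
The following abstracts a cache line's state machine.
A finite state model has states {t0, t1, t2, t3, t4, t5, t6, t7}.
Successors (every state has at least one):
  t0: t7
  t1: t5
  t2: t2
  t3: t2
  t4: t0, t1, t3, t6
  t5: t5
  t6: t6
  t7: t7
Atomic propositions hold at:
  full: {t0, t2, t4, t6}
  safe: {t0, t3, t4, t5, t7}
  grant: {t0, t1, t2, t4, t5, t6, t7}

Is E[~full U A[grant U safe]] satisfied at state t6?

No

Sat(~full) = {t1, t3, t5, t7}
A[grant U safe]: least fixpoint, start Z0 = Sat(safe) = {t0, t3, t4, t5, t7}, add states in Sat(grant) with every successor in Z. Z1 = {t0, t1, t3, t4, t5, t7}; fixed.
Sat(A[grant U safe]) = {t0, t1, t3, t4, t5, t7}
E[~full U A[grant U safe]]: least fixpoint, start Z0 = Sat(A[grant U safe]) = {t0, t1, t3, t4, t5, t7}, add states in Sat(~full) with some successor in Z. Already a fixed point.
Sat(E[~full U A[grant U safe]]) = {t0, t1, t3, t4, t5, t7}
t6 ∉ Sat(E[~full U A[grant U safe]]) = {t0, t1, t3, t4, t5, t7}, so the formula does not hold at t6.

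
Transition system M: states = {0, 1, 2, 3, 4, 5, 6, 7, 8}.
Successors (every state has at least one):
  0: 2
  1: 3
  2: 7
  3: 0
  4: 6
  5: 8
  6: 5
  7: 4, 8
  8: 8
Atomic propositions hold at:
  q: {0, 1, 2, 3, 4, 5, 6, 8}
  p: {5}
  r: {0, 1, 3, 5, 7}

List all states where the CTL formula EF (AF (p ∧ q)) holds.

{0, 1, 2, 3, 4, 5, 6, 7}

Sat(p ∧ q) = {5}
AF (p ∧ q): least fixpoint, start Z0 = {5}, add states with every successor in Z. Z1 = {5, 6}; Z2 = {4, 5, 6}; fixed.
Sat(AF (p ∧ q)) = {4, 5, 6}
EF (AF (p ∧ q)): least fixpoint, start Z0 = {4, 5, 6}, add states with some successor in Z. Z1 = {4, 5, 6, 7}; Z2 = {2, 4, 5, 6, 7}; Z3 = {0, 2, 4, 5, 6, 7}; Z4 = {0, 2, 3, 4, 5, 6, 7}; Z5 = {0, 1, 2, 3, 4, 5, 6, 7}; fixed.
Sat(EF (AF (p ∧ q))) = {0, 1, 2, 3, 4, 5, 6, 7}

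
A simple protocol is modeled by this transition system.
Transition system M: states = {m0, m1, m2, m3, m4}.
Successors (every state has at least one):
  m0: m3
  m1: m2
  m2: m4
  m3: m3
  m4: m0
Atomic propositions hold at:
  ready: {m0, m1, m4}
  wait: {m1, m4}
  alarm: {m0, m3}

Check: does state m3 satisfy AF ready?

No

AF ready: least fixpoint, start Z0 = {m0, m1, m4}, add states with every successor in Z. Z1 = {m0, m1, m2, m4}; fixed.
Sat(AF ready) = {m0, m1, m2, m4}
m3 ∉ Sat(AF ready) = {m0, m1, m2, m4}, so the formula does not hold at m3.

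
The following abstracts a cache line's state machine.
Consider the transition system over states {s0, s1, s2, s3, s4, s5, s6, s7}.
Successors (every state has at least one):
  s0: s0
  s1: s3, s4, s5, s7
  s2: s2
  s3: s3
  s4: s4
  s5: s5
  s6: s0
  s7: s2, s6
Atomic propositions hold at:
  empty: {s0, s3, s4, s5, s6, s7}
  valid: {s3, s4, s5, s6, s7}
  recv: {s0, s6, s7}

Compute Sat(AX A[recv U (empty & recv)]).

{s0, s6}

Sat(empty & recv) = {s0, s6, s7}
A[recv U (empty & recv)]: least fixpoint, start Z0 = Sat((empty & recv)) = {s0, s6, s7}, add states in Sat(recv) with every successor in Z. Already a fixed point.
Sat(A[recv U (empty & recv)]) = {s0, s6, s7}
Sat(AX A[recv U (empty & recv)]) = {s : every successor in {s0, s6, s7}} = {s0, s6}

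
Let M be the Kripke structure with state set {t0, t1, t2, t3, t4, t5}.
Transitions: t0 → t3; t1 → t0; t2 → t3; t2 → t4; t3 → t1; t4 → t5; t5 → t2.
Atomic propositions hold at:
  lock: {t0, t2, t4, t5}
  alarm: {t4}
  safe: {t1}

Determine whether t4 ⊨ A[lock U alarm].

Yes

A[lock U alarm]: least fixpoint, start Z0 = Sat(alarm) = {t4}, add states in Sat(lock) with every successor in Z. Already a fixed point.
Sat(A[lock U alarm]) = {t4}
t4 ∈ Sat(A[lock U alarm]) = {t4}, so the formula holds at t4.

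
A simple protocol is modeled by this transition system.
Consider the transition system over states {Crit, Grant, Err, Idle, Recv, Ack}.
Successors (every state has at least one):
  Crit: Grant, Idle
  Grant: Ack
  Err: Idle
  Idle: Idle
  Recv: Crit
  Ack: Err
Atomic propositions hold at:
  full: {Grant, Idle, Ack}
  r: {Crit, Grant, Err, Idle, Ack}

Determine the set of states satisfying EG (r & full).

Sat(r & full) = {Grant, Idle, Ack}
EG (r & full): greatest fixpoint, start Z0 = {Grant, Idle, Ack}, keep only states in Sat with some successor in Z. Z1 = {Grant, Idle}; Z2 = {Idle}; fixed.
Sat(EG (r & full)) = {Idle}

{Idle}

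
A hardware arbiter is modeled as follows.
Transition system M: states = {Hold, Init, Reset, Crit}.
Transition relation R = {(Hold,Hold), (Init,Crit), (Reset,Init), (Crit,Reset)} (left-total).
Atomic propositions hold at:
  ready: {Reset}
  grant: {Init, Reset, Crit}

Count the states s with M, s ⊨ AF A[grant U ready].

A[grant U ready]: least fixpoint, start Z0 = Sat(ready) = {Reset}, add states in Sat(grant) with every successor in Z. Z1 = {Reset, Crit}; Z2 = {Init, Reset, Crit}; fixed.
Sat(A[grant U ready]) = {Init, Reset, Crit}
AF A[grant U ready]: least fixpoint, start Z0 = {Init, Reset, Crit}, add states with every successor in Z. Already a fixed point.
Sat(AF A[grant U ready]) = {Init, Reset, Crit}
|Sat(AF A[grant U ready])| = |{Init, Reset, Crit}| = 3.

3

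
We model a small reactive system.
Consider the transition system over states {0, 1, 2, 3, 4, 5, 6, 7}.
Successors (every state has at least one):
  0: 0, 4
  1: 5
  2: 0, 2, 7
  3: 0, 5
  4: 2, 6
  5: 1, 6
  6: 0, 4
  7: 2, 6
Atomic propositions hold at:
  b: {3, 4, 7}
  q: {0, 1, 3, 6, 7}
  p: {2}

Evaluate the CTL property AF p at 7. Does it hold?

No

AF p: least fixpoint, start Z0 = {2}, add states with every successor in Z. Already a fixed point.
Sat(AF p) = {2}
7 ∉ Sat(AF p) = {2}, so the formula does not hold at 7.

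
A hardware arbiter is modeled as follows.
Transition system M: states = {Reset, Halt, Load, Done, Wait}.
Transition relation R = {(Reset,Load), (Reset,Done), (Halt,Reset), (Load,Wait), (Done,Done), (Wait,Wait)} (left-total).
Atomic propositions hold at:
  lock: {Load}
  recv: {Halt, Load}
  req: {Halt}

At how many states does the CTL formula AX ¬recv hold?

4

Sat(¬recv) = {Reset, Done, Wait}
Sat(AX ¬recv) = {s : every successor in {Reset, Done, Wait}} = {Halt, Load, Done, Wait}
|Sat(AX ¬recv)| = |{Halt, Load, Done, Wait}| = 4.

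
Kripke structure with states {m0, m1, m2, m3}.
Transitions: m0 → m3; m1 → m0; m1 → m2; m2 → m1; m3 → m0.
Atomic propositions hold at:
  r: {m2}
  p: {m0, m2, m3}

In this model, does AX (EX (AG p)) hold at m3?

Yes

AG p: greatest fixpoint, start Z0 = {m0, m2, m3}, keep only states in Sat with every successor in Z. Z1 = {m0, m3}; fixed.
Sat(AG p) = {m0, m3}
Sat(EX (AG p)) = {s : some successor in {m0, m3}} = {m0, m1, m3}
Sat(AX (EX (AG p))) = {s : every successor in {m0, m1, m3}} = {m0, m2, m3}
m3 ∈ Sat(AX (EX (AG p))) = {m0, m2, m3}, so the formula holds at m3.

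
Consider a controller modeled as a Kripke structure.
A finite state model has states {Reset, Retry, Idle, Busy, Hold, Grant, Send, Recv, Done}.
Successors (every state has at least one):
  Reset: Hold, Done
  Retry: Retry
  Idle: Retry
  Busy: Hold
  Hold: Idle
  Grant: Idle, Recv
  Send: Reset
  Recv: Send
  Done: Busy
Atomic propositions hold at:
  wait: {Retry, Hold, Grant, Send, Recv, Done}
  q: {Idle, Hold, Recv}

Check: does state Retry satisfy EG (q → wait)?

Sat(q → wait) = {Reset, Retry, Busy, Hold, Grant, Send, Recv, Done}
EG (q → wait): greatest fixpoint, start Z0 = {Reset, Retry, Busy, Hold, Grant, Send, Recv, Done}, keep only states in Sat with some successor in Z. Z1 = {Reset, Retry, Busy, Grant, Send, Recv, Done}; Z2 = {Reset, Retry, Grant, Send, Recv, Done}; Z3 = {Reset, Retry, Grant, Send, Recv}; Z4 = {Retry, Grant, Send, Recv}; Z5 = {Retry, Grant, Recv}; Z6 = {Retry, Grant}; Z7 = {Retry}; fixed.
Sat(EG (q → wait)) = {Retry}
Retry ∈ Sat(EG (q → wait)) = {Retry}, so the formula holds at Retry.

Yes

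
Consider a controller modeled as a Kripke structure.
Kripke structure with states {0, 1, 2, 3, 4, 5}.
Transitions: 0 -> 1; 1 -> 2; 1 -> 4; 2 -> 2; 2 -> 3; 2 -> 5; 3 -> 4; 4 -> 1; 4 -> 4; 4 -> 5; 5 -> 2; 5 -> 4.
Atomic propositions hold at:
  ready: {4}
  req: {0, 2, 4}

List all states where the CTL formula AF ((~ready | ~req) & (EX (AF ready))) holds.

{0, 1, 2, 3, 5}

Sat(~ready) = {0, 1, 2, 3, 5}
Sat(~req) = {1, 3, 5}
Sat(~ready | ~req) = {0, 1, 2, 3, 5}
AF ready: least fixpoint, start Z0 = {4}, add states with every successor in Z. Z1 = {3, 4}; fixed.
Sat(AF ready) = {3, 4}
Sat(EX (AF ready)) = {s : some successor in {3, 4}} = {1, 2, 3, 4, 5}
Sat((~ready | ~req) & (EX (AF ready))) = {1, 2, 3, 5}
AF ((~ready | ~req) & (EX (AF ready))): least fixpoint, start Z0 = {1, 2, 3, 5}, add states with every successor in Z. Z1 = {0, 1, 2, 3, 5}; fixed.
Sat(AF ((~ready | ~req) & (EX (AF ready)))) = {0, 1, 2, 3, 5}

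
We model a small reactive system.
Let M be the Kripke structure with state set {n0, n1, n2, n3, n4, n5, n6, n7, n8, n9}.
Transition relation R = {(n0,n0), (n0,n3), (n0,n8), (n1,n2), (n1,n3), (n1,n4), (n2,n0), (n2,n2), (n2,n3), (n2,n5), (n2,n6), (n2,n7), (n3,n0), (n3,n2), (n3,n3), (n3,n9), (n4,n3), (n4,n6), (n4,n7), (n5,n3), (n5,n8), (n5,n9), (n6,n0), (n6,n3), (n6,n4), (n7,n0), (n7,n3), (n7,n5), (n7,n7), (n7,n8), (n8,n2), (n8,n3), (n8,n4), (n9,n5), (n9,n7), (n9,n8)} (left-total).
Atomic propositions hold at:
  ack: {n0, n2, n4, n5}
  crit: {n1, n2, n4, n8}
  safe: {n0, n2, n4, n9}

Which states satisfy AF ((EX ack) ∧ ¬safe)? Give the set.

{n1, n3, n4, n6, n7, n8}

Sat(EX ack) = {s : some successor in {n0, n2, n4, n5}} = {n0, n1, n2, n3, n6, n7, n8, n9}
Sat(¬safe) = {n1, n3, n5, n6, n7, n8}
Sat((EX ack) ∧ ¬safe) = {n1, n3, n6, n7, n8}
AF ((EX ack) ∧ ¬safe): least fixpoint, start Z0 = {n1, n3, n6, n7, n8}, add states with every successor in Z. Z1 = {n1, n3, n4, n6, n7, n8}; fixed.
Sat(AF ((EX ack) ∧ ¬safe)) = {n1, n3, n4, n6, n7, n8}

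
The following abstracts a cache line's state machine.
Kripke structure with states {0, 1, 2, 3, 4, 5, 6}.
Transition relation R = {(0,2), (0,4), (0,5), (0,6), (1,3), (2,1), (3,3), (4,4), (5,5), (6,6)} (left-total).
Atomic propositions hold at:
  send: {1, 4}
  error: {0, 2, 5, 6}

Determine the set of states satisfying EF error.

EF error: least fixpoint, start Z0 = {0, 2, 5, 6}, add states with some successor in Z. Already a fixed point.
Sat(EF error) = {0, 2, 5, 6}

{0, 2, 5, 6}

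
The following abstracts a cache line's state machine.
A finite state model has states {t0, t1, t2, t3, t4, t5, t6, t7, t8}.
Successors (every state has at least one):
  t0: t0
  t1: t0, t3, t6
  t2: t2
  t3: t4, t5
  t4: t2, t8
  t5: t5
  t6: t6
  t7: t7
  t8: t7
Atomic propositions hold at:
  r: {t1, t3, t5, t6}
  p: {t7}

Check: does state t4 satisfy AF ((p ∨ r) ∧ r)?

Sat(p ∨ r) = {t1, t3, t5, t6, t7}
Sat((p ∨ r) ∧ r) = {t1, t3, t5, t6}
AF ((p ∨ r) ∧ r): least fixpoint, start Z0 = {t1, t3, t5, t6}, add states with every successor in Z. Already a fixed point.
Sat(AF ((p ∨ r) ∧ r)) = {t1, t3, t5, t6}
t4 ∉ Sat(AF ((p ∨ r) ∧ r)) = {t1, t3, t5, t6}, so the formula does not hold at t4.

No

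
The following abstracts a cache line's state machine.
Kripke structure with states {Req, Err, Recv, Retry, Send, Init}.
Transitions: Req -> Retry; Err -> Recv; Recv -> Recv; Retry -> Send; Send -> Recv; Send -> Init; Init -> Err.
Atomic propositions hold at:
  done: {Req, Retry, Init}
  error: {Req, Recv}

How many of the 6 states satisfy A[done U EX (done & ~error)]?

Sat(~error) = {Err, Retry, Send, Init}
Sat(done & ~error) = {Retry, Init}
Sat(EX (done & ~error)) = {s : some successor in {Retry, Init}} = {Req, Send}
A[done U EX (done & ~error)]: least fixpoint, start Z0 = Sat(EX (done & ~error)) = {Req, Send}, add states in Sat(done) with every successor in Z. Z1 = {Req, Retry, Send}; fixed.
Sat(A[done U EX (done & ~error)]) = {Req, Retry, Send}
|Sat(A[done U EX (done & ~error)])| = |{Req, Retry, Send}| = 3.

3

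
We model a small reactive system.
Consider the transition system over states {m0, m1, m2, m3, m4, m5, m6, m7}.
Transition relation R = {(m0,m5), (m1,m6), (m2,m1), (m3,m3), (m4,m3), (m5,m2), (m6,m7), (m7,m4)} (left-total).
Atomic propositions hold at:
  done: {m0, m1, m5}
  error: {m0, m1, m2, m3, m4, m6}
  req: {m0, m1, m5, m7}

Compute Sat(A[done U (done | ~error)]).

Sat(~error) = {m5, m7}
Sat(done | ~error) = {m0, m1, m5, m7}
A[done U (done | ~error)]: least fixpoint, start Z0 = Sat((done | ~error)) = {m0, m1, m5, m7}, add states in Sat(done) with every successor in Z. Already a fixed point.
Sat(A[done U (done | ~error)]) = {m0, m1, m5, m7}

{m0, m1, m5, m7}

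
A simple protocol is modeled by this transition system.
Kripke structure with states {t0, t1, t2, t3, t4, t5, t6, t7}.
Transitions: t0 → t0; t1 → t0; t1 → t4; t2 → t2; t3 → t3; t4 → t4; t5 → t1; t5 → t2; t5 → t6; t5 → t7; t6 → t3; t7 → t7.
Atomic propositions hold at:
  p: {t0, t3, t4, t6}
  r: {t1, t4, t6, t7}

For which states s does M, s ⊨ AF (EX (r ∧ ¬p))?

{t5, t7}

Sat(¬p) = {t1, t2, t5, t7}
Sat(r ∧ ¬p) = {t1, t7}
Sat(EX (r ∧ ¬p)) = {s : some successor in {t1, t7}} = {t5, t7}
AF (EX (r ∧ ¬p)): least fixpoint, start Z0 = {t5, t7}, add states with every successor in Z. Already a fixed point.
Sat(AF (EX (r ∧ ¬p))) = {t5, t7}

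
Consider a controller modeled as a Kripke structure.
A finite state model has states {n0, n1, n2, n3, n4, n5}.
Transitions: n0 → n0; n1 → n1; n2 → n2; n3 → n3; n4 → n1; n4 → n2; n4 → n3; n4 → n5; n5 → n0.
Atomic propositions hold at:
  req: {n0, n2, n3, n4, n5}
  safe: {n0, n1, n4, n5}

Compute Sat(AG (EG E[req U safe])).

{n0, n1, n5}

E[req U safe]: least fixpoint, start Z0 = Sat(safe) = {n0, n1, n4, n5}, add states in Sat(req) with some successor in Z. Already a fixed point.
Sat(E[req U safe]) = {n0, n1, n4, n5}
EG E[req U safe]: greatest fixpoint, start Z0 = {n0, n1, n4, n5}, keep only states in Sat with some successor in Z. Already a fixed point.
Sat(EG E[req U safe]) = {n0, n1, n4, n5}
AG (EG E[req U safe]): greatest fixpoint, start Z0 = {n0, n1, n4, n5}, keep only states in Sat with every successor in Z. Z1 = {n0, n1, n5}; fixed.
Sat(AG (EG E[req U safe])) = {n0, n1, n5}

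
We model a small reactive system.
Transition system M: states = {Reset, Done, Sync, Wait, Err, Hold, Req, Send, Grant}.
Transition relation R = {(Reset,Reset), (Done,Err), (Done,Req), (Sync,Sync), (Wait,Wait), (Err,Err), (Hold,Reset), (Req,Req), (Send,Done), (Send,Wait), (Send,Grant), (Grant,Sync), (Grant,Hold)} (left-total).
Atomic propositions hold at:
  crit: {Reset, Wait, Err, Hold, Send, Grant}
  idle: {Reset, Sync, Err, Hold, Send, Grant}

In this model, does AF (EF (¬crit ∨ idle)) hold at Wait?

No

Sat(¬crit) = {Done, Sync, Req}
Sat(¬crit ∨ idle) = {Reset, Done, Sync, Err, Hold, Req, Send, Grant}
EF (¬crit ∨ idle): least fixpoint, start Z0 = {Reset, Done, Sync, Err, Hold, Req, Send, Grant}, add states with some successor in Z. Already a fixed point.
Sat(EF (¬crit ∨ idle)) = {Reset, Done, Sync, Err, Hold, Req, Send, Grant}
AF (EF (¬crit ∨ idle)): least fixpoint, start Z0 = {Reset, Done, Sync, Err, Hold, Req, Send, Grant}, add states with every successor in Z. Already a fixed point.
Sat(AF (EF (¬crit ∨ idle))) = {Reset, Done, Sync, Err, Hold, Req, Send, Grant}
Wait ∉ Sat(AF (EF (¬crit ∨ idle))) = {Reset, Done, Sync, Err, Hold, Req, Send, Grant}, so the formula does not hold at Wait.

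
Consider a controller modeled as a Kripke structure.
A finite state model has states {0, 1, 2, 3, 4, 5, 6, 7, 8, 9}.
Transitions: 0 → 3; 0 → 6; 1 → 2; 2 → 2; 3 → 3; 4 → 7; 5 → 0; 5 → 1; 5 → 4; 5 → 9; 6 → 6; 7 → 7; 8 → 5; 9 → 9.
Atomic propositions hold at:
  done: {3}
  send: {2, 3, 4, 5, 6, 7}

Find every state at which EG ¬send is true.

Sat(¬send) = {0, 1, 8, 9}
EG ¬send: greatest fixpoint, start Z0 = {0, 1, 8, 9}, keep only states in Sat with some successor in Z. Z1 = {9}; fixed.
Sat(EG ¬send) = {9}

{9}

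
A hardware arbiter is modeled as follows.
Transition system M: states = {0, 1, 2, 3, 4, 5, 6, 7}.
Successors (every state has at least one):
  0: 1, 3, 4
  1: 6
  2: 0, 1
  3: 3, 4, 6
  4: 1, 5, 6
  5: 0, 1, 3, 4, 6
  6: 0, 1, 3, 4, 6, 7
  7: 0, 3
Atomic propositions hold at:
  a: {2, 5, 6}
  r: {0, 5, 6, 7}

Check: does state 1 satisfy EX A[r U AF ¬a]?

No

Sat(¬a) = {0, 1, 3, 4, 7}
AF ¬a: least fixpoint, start Z0 = {0, 1, 3, 4, 7}, add states with every successor in Z. Z1 = {0, 1, 2, 3, 4, 7}; fixed.
Sat(AF ¬a) = {0, 1, 2, 3, 4, 7}
A[r U AF ¬a]: least fixpoint, start Z0 = Sat(AF ¬a) = {0, 1, 2, 3, 4, 7}, add states in Sat(r) with every successor in Z. Already a fixed point.
Sat(A[r U AF ¬a]) = {0, 1, 2, 3, 4, 7}
Sat(EX A[r U AF ¬a]) = {s : some successor in {0, 1, 2, 3, 4, 7}} = {0, 2, 3, 4, 5, 6, 7}
1 ∉ Sat(EX A[r U AF ¬a]) = {0, 2, 3, 4, 5, 6, 7}, so the formula does not hold at 1.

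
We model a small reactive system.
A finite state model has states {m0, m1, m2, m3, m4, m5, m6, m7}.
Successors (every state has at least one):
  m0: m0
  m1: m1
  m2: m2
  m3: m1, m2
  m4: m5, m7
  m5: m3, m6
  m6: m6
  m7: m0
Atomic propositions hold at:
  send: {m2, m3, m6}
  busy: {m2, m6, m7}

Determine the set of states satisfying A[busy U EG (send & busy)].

{m2, m6}

Sat(send & busy) = {m2, m6}
EG (send & busy): greatest fixpoint, start Z0 = {m2, m6}, keep only states in Sat with some successor in Z. Already a fixed point.
Sat(EG (send & busy)) = {m2, m6}
A[busy U EG (send & busy)]: least fixpoint, start Z0 = Sat(EG (send & busy)) = {m2, m6}, add states in Sat(busy) with every successor in Z. Already a fixed point.
Sat(A[busy U EG (send & busy)]) = {m2, m6}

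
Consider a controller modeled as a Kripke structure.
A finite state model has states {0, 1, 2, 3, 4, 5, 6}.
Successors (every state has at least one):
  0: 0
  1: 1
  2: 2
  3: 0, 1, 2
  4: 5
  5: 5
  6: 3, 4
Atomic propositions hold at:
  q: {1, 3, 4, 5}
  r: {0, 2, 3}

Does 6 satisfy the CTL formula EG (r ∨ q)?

No

Sat(r ∨ q) = {0, 1, 2, 3, 4, 5}
EG (r ∨ q): greatest fixpoint, start Z0 = {0, 1, 2, 3, 4, 5}, keep only states in Sat with some successor in Z. Already a fixed point.
Sat(EG (r ∨ q)) = {0, 1, 2, 3, 4, 5}
6 ∉ Sat(EG (r ∨ q)) = {0, 1, 2, 3, 4, 5}, so the formula does not hold at 6.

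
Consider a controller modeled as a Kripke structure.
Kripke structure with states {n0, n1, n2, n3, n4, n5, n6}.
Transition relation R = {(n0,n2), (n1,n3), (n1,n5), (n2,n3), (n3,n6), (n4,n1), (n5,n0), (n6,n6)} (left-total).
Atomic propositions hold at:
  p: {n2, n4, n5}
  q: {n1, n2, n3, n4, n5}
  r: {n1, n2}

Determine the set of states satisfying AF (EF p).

{n0, n1, n2, n4, n5}

EF p: least fixpoint, start Z0 = {n2, n4, n5}, add states with some successor in Z. Z1 = {n0, n1, n2, n4, n5}; fixed.
Sat(EF p) = {n0, n1, n2, n4, n5}
AF (EF p): least fixpoint, start Z0 = {n0, n1, n2, n4, n5}, add states with every successor in Z. Already a fixed point.
Sat(AF (EF p)) = {n0, n1, n2, n4, n5}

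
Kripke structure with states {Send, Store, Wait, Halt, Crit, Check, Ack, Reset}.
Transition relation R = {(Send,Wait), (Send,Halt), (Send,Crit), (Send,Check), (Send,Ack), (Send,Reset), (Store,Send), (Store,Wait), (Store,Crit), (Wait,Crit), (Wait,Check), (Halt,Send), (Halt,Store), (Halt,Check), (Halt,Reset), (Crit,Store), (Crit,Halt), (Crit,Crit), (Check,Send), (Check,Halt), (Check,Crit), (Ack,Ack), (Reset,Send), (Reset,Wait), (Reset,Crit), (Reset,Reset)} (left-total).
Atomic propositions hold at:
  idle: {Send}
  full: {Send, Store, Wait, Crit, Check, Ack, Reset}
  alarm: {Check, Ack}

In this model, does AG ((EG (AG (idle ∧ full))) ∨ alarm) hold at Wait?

No

Sat(idle ∧ full) = {Send}
AG (idle ∧ full): greatest fixpoint, start Z0 = {Send}, keep only states in Sat with every successor in Z. Z1 = ∅; fixed.
Sat(AG (idle ∧ full)) = ∅
EG (AG (idle ∧ full)): greatest fixpoint, start Z0 = ∅, keep only states in Sat with some successor in Z. Already a fixed point.
Sat(EG (AG (idle ∧ full))) = ∅
Sat((EG (AG (idle ∧ full))) ∨ alarm) = {Check, Ack}
AG ((EG (AG (idle ∧ full))) ∨ alarm): greatest fixpoint, start Z0 = {Check, Ack}, keep only states in Sat with every successor in Z. Z1 = {Ack}; fixed.
Sat(AG ((EG (AG (idle ∧ full))) ∨ alarm)) = {Ack}
Wait ∉ Sat(AG ((EG (AG (idle ∧ full))) ∨ alarm)) = {Ack}, so the formula does not hold at Wait.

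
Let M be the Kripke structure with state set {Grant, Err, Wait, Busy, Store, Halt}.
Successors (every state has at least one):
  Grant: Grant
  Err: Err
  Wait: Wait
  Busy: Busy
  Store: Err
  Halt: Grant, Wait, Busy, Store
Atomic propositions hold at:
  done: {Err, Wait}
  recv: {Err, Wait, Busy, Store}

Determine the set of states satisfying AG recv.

{Err, Wait, Busy, Store}

AG recv: greatest fixpoint, start Z0 = {Err, Wait, Busy, Store}, keep only states in Sat with every successor in Z. Already a fixed point.
Sat(AG recv) = {Err, Wait, Busy, Store}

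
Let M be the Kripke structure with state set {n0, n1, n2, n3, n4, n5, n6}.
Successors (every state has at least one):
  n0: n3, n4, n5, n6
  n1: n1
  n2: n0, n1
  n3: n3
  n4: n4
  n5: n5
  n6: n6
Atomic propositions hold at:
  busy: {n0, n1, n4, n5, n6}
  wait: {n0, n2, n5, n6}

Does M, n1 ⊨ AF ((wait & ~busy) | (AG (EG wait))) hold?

No

Sat(~busy) = {n2, n3}
Sat(wait & ~busy) = {n2}
EG wait: greatest fixpoint, start Z0 = {n0, n2, n5, n6}, keep only states in Sat with some successor in Z. Already a fixed point.
Sat(EG wait) = {n0, n2, n5, n6}
AG (EG wait): greatest fixpoint, start Z0 = {n0, n2, n5, n6}, keep only states in Sat with every successor in Z. Z1 = {n5, n6}; fixed.
Sat(AG (EG wait)) = {n5, n6}
Sat((wait & ~busy) | (AG (EG wait))) = {n2, n5, n6}
AF ((wait & ~busy) | (AG (EG wait))): least fixpoint, start Z0 = {n2, n5, n6}, add states with every successor in Z. Already a fixed point.
Sat(AF ((wait & ~busy) | (AG (EG wait)))) = {n2, n5, n6}
n1 ∉ Sat(AF ((wait & ~busy) | (AG (EG wait)))) = {n2, n5, n6}, so the formula does not hold at n1.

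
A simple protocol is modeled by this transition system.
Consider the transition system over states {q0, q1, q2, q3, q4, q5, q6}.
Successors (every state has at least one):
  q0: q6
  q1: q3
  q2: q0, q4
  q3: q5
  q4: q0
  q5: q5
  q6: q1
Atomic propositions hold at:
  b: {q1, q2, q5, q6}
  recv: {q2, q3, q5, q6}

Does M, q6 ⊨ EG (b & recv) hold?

Sat(b & recv) = {q2, q5, q6}
EG (b & recv): greatest fixpoint, start Z0 = {q2, q5, q6}, keep only states in Sat with some successor in Z. Z1 = {q5}; fixed.
Sat(EG (b & recv)) = {q5}
q6 ∉ Sat(EG (b & recv)) = {q5}, so the formula does not hold at q6.

No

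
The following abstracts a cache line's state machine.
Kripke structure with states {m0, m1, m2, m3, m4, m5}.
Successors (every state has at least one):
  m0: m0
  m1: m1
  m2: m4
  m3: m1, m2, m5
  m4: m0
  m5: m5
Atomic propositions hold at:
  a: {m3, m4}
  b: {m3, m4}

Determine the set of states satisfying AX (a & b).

{m2}

Sat(a & b) = {m3, m4}
Sat(AX (a & b)) = {s : every successor in {m3, m4}} = {m2}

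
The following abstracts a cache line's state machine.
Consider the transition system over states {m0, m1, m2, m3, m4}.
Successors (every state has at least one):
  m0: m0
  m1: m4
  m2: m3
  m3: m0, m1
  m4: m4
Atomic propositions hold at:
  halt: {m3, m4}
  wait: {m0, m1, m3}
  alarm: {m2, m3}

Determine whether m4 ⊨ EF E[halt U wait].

E[halt U wait]: least fixpoint, start Z0 = Sat(wait) = {m0, m1, m3}, add states in Sat(halt) with some successor in Z. Already a fixed point.
Sat(E[halt U wait]) = {m0, m1, m3}
EF E[halt U wait]: least fixpoint, start Z0 = {m0, m1, m3}, add states with some successor in Z. Z1 = {m0, m1, m2, m3}; fixed.
Sat(EF E[halt U wait]) = {m0, m1, m2, m3}
m4 ∉ Sat(EF E[halt U wait]) = {m0, m1, m2, m3}, so the formula does not hold at m4.

No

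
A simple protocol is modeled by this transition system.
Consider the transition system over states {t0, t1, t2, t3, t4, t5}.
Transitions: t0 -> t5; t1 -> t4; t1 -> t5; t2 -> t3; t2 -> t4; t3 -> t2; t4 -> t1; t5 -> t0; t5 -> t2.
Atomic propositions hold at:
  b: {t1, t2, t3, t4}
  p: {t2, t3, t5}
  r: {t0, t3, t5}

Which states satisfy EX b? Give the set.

Sat(EX b) = {s : some successor in {t1, t2, t3, t4}} = {t1, t2, t3, t4, t5}

{t1, t2, t3, t4, t5}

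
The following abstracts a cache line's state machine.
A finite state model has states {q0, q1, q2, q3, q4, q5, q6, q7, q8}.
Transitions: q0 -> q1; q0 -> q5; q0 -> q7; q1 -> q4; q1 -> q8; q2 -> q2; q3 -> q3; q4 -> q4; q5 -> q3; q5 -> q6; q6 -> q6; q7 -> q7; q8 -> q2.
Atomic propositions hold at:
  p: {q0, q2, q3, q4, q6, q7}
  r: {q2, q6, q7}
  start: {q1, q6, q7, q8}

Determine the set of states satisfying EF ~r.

Sat(~r) = {q0, q1, q3, q4, q5, q8}
EF ~r: least fixpoint, start Z0 = {q0, q1, q3, q4, q5, q8}, add states with some successor in Z. Already a fixed point.
Sat(EF ~r) = {q0, q1, q3, q4, q5, q8}

{q0, q1, q3, q4, q5, q8}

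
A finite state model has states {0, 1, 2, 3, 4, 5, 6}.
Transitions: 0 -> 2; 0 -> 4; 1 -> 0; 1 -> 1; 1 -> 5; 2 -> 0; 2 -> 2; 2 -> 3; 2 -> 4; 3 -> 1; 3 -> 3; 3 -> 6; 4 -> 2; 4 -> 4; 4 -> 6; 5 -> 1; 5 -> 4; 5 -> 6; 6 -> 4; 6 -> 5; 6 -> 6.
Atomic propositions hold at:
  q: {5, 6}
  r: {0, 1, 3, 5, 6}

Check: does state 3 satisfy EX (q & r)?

Yes

Sat(q & r) = {5, 6}
Sat(EX (q & r)) = {s : some successor in {5, 6}} = {1, 3, 4, 5, 6}
3 ∈ Sat(EX (q & r)) = {1, 3, 4, 5, 6}, so the formula holds at 3.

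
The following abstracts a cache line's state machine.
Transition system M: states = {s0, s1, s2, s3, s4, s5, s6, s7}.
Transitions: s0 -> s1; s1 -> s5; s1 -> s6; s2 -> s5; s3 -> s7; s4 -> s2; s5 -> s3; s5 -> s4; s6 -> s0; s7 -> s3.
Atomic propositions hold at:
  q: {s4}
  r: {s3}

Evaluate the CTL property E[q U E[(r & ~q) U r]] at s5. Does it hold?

Sat(~q) = {s0, s1, s2, s3, s5, s6, s7}
Sat(r & ~q) = {s3}
E[(r & ~q) U r]: least fixpoint, start Z0 = Sat(r) = {s3}, add states in Sat(r & ~q) with some successor in Z. Already a fixed point.
Sat(E[(r & ~q) U r]) = {s3}
E[q U E[(r & ~q) U r]]: least fixpoint, start Z0 = Sat(E[(r & ~q) U r]) = {s3}, add states in Sat(q) with some successor in Z. Already a fixed point.
Sat(E[q U E[(r & ~q) U r]]) = {s3}
s5 ∉ Sat(E[q U E[(r & ~q) U r]]) = {s3}, so the formula does not hold at s5.

No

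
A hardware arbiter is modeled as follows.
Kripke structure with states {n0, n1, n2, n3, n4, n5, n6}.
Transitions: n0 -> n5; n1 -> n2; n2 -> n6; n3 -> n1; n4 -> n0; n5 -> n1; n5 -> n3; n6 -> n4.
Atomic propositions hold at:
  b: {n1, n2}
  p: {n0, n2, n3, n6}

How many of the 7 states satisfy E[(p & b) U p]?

4

Sat(p & b) = {n2}
E[(p & b) U p]: least fixpoint, start Z0 = Sat(p) = {n0, n2, n3, n6}, add states in Sat(p & b) with some successor in Z. Already a fixed point.
Sat(E[(p & b) U p]) = {n0, n2, n3, n6}
|Sat(E[(p & b) U p])| = |{n0, n2, n3, n6}| = 4.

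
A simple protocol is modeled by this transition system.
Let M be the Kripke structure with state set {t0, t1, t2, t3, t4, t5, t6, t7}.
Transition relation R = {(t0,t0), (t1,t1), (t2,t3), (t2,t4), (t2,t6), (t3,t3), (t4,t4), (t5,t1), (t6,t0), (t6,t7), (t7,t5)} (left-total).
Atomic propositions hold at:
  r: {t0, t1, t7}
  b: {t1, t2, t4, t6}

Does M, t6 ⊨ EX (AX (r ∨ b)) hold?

Yes

Sat(r ∨ b) = {t0, t1, t2, t4, t6, t7}
Sat(AX (r ∨ b)) = {s : every successor in {t0, t1, t2, t4, t6, t7}} = {t0, t1, t4, t5, t6}
Sat(EX (AX (r ∨ b))) = {s : some successor in {t0, t1, t4, t5, t6}} = {t0, t1, t2, t4, t5, t6, t7}
t6 ∈ Sat(EX (AX (r ∨ b))) = {t0, t1, t2, t4, t5, t6, t7}, so the formula holds at t6.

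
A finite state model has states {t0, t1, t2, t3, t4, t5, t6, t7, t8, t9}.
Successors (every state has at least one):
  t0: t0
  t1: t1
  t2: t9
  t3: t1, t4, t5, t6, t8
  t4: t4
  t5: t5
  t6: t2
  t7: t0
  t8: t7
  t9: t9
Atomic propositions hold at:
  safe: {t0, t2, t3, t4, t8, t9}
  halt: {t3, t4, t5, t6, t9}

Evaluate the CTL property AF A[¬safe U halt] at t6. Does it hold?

Yes

Sat(¬safe) = {t1, t5, t6, t7}
A[¬safe U halt]: least fixpoint, start Z0 = Sat(halt) = {t3, t4, t5, t6, t9}, add states in Sat(¬safe) with every successor in Z. Already a fixed point.
Sat(A[¬safe U halt]) = {t3, t4, t5, t6, t9}
AF A[¬safe U halt]: least fixpoint, start Z0 = {t3, t4, t5, t6, t9}, add states with every successor in Z. Z1 = {t2, t3, t4, t5, t6, t9}; fixed.
Sat(AF A[¬safe U halt]) = {t2, t3, t4, t5, t6, t9}
t6 ∈ Sat(AF A[¬safe U halt]) = {t2, t3, t4, t5, t6, t9}, so the formula holds at t6.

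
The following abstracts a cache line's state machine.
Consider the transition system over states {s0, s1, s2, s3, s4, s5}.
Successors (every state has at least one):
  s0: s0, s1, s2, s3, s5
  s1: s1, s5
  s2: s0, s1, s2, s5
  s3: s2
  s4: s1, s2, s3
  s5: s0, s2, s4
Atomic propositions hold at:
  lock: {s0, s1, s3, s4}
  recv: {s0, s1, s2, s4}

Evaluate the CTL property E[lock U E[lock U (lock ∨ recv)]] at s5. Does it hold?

No

Sat(lock ∨ recv) = {s0, s1, s2, s3, s4}
E[lock U (lock ∨ recv)]: least fixpoint, start Z0 = Sat((lock ∨ recv)) = {s0, s1, s2, s3, s4}, add states in Sat(lock) with some successor in Z. Already a fixed point.
Sat(E[lock U (lock ∨ recv)]) = {s0, s1, s2, s3, s4}
E[lock U E[lock U (lock ∨ recv)]]: least fixpoint, start Z0 = Sat(E[lock U (lock ∨ recv)]) = {s0, s1, s2, s3, s4}, add states in Sat(lock) with some successor in Z. Already a fixed point.
Sat(E[lock U E[lock U (lock ∨ recv)]]) = {s0, s1, s2, s3, s4}
s5 ∉ Sat(E[lock U E[lock U (lock ∨ recv)]]) = {s0, s1, s2, s3, s4}, so the formula does not hold at s5.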